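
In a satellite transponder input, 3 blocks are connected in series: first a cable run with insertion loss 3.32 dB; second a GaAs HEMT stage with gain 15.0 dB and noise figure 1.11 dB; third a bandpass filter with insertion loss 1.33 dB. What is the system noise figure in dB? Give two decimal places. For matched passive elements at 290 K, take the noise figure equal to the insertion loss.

4.47 dB

Convert to linear (a loss of L dB is a gain of −L dB): F_i = 10^(NF_i/10), G_i = 10^(G_i,dB/10)
  Stage 1: F_1 = 10^(3.32/10) = 2.148, G_1 = 10^(−3.32/10) = 0.4656
  Stage 2: F_2 = 10^(1.11/10) = 1.291, G_2 = 10^(15.0/10) = 31.62
  Stage 3: F_3 = 10^(1.33/10) = 1.358, G_3 = 10^(−1.33/10) = 0.7362
Friis cascade:
  F = 2.148 + (1.291 − 1)/0.4656 + (1.358 − 1)/14.72 = 2.798
NF = 10 log₁₀(2.798) = 4.47 dB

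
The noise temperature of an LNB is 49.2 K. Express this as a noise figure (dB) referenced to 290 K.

0.681 dB

F = 1 + T_e/T₀ = 1 + 49.2/290 = 1.16966
NF = 10 log₁₀(1.16966) = 0.681 dB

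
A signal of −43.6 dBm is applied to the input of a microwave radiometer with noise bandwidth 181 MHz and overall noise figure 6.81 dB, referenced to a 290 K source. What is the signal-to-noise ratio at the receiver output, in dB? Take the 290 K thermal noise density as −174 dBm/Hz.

Noise floor: N = −174 + 10 log₁₀(B) + NF
10 log₁₀(1.81×10⁸) = 82.58 dB
N = −174 + 82.58 + 6.81 = −84.61 dBm
SNR = P_sig − N = −43.6 − (−84.61) = 41.01 dB → 41.0 dB

41.0 dB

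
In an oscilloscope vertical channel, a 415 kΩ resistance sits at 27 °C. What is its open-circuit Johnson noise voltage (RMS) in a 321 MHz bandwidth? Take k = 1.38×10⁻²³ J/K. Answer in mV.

1.49 mV

T = 27 °C + 273.15 = 300.15 K
V_n = √(4kTRB)
4kTRB = 4 × 1.38×10⁻²³ × 300.15 × 4.15×10⁵ × 3.21×10⁸ = 2.21×10⁻⁶ V²
V_n = √(2.21×10⁻⁶) = 1.49×10⁻³ V = 1.49 mV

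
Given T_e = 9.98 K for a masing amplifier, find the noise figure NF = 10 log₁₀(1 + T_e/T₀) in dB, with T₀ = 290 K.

F = 1 + T_e/T₀ = 1 + 9.98/290 = 1.03441
NF = 10 log₁₀(1.03441) = 0.147 dB

0.147 dB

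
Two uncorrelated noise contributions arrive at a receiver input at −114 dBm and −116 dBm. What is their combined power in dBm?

−111.9 dBm

Convert to linear, add, convert back:
P₁ = 3.98×10⁻¹⁵ W, P₂ = 2.51×10⁻¹⁵ W
P_tot = 6.49×10⁻¹⁵ W → 10 log₁₀(P_tot / 10⁻³) = −111.9 dBm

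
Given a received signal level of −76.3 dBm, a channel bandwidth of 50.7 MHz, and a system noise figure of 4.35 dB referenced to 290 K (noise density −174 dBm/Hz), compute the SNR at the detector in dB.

Noise floor: N = −174 + 10 log₁₀(B) + NF
10 log₁₀(5.07×10⁷) = 77.05 dB
N = −174 + 77.05 + 4.35 = −92.60 dBm
SNR = P_sig − N = −76.3 − (−92.60) = 16.30 dB → 16.3 dB

16.3 dB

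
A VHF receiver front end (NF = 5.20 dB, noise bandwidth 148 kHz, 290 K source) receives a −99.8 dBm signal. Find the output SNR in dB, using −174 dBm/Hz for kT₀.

17.3 dB

Noise floor: N = −174 + 10 log₁₀(B) + NF
10 log₁₀(1.48×10⁵) = 51.7 dB
N = −174 + 51.7 + 5.20 = −117.10 dBm
SNR = P_sig − N = −99.8 − (−117.10) = 17.30 dB → 17.3 dB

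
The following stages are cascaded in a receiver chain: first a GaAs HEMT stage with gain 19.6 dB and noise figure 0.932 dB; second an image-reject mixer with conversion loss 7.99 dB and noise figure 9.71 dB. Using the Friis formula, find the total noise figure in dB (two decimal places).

Convert to linear (a loss of L dB is a gain of −L dB): F_i = 10^(NF_i/10), G_i = 10^(G_i,dB/10)
  Stage 1: F_1 = 10^(0.932/10) = 1.239, G_1 = 10^(19.6/10) = 91.20
  Stage 2: F_2 = 10^(9.71/10) = 9.354, G_2 = 10^(−7.99/10) = 0.1589
Friis cascade:
  F = 1.239 + (9.354 − 1)/91.20 = 1.331
NF = 10 log₁₀(1.331) = 1.24 dB

1.24 dB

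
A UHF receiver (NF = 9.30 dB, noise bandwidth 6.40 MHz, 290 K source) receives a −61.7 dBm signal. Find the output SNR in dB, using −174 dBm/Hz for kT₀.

Noise floor: N = −174 + 10 log₁₀(B) + NF
10 log₁₀(6.40×10⁶) = 68.06 dB
N = −174 + 68.06 + 9.30 = −96.64 dBm
SNR = P_sig − N = −61.7 − (−96.64) = 34.94 dB → 34.9 dB

34.9 dB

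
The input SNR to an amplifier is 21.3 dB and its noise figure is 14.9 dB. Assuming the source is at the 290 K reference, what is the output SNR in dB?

6.4 dB

By definition F = SNR_in/SNR_out, so in dB: SNR_out = SNR_in − NF
SNR_out = 21.3 − 14.9 = 6.4 dB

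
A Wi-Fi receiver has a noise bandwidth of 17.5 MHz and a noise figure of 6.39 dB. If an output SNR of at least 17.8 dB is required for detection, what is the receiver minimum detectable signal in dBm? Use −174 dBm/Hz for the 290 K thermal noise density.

Sensitivity = −174 + 10 log₁₀(B) + NF + SNR_min
= −174 + 72.43 + 6.39 + 17.8
= −77.38 dBm → −77.4 dBm

−77.4 dBm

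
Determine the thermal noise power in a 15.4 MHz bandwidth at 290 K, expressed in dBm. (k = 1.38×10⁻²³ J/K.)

P_n = kTB = 1.38×10⁻²³ × 290 × 1.54×10⁷ = 6.16×10⁻¹⁴ W
In dBm: 10 log₁₀(6.16×10⁻¹⁴ / 10⁻³) = −102.1 dBm

−102.1 dBm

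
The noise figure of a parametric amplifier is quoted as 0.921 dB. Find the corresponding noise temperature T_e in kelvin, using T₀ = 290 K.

F = 10^(0.921/10) = 1.23623
T_e = (F − 1)·T₀ = (1.23623 − 1) × 290 = 68.5 K

68.5 K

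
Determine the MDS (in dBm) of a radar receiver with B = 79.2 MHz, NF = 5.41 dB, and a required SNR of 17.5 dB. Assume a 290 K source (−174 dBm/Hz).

−72.1 dBm

Sensitivity = −174 + 10 log₁₀(B) + NF + SNR_min
= −174 + 78.99 + 5.41 + 17.5
= −72.10 dBm → −72.1 dBm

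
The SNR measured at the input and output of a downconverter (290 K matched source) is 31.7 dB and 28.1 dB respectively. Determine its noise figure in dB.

3.6 dB

NF (dB) = SNR_in(dB) − SNR_out(dB) when the source is at T₀
NF = 31.7 − 28.1 = 3.6 dB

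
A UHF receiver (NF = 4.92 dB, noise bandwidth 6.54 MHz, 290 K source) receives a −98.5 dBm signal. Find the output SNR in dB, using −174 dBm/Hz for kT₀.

2.4 dB

Noise floor: N = −174 + 10 log₁₀(B) + NF
10 log₁₀(6.54×10⁶) = 68.16 dB
N = −174 + 68.16 + 4.92 = −100.92 dBm
SNR = P_sig − N = −98.5 − (−100.92) = 2.42 dB → 2.4 dB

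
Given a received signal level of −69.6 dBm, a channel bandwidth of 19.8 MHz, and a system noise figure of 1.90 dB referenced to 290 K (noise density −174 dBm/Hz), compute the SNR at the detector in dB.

Noise floor: N = −174 + 10 log₁₀(B) + NF
10 log₁₀(1.98×10⁷) = 72.97 dB
N = −174 + 72.97 + 1.90 = −99.13 dBm
SNR = P_sig − N = −69.6 − (−99.13) = 29.53 dB → 29.5 dB

29.5 dB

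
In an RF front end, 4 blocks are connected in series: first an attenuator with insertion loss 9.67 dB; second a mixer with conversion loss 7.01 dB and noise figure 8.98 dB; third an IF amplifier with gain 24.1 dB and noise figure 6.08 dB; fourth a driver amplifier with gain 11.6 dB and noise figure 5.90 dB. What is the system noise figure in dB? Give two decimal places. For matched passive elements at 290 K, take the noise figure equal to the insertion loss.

23.35 dB

Convert to linear (a loss of L dB is a gain of −L dB): F_i = 10^(NF_i/10), G_i = 10^(G_i,dB/10)
  Stage 1: F_1 = 10^(9.67/10) = 9.268, G_1 = 10^(−9.67/10) = 0.1079
  Stage 2: F_2 = 10^(8.98/10) = 7.907, G_2 = 10^(−7.01/10) = 0.1991
  Stage 3: F_3 = 10^(6.08/10) = 4.055, G_3 = 10^(24.1/10) = 257.0
  Stage 4: F_4 = 10^(5.90/10) = 3.890, G_4 = 10^(11.6/10) = 14.45
Friis cascade:
  F = 9.268 + (7.907 − 1)/0.1079 + (4.055 − 1)/0.02148 + (3.890 − 1)/5.521 = 216.0
NF = 10 log₁₀(216.0) = 23.35 dB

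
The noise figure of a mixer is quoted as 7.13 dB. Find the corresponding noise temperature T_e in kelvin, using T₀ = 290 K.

F = 10^(7.13/10) = 5.16416
T_e = (F − 1)·T₀ = (5.16416 − 1) × 290 = 1208 K

1208 K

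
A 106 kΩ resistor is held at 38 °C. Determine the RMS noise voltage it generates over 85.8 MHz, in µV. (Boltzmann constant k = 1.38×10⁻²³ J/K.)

395 µV

T = 38 °C + 273.15 = 311.15 K
V_n = √(4kTRB)
4kTRB = 4 × 1.38×10⁻²³ × 311.15 × 1.06×10⁵ × 8.58×10⁷ = 1.56×10⁻⁷ V²
V_n = √(1.56×10⁻⁷) = 3.95×10⁻⁴ V = 395 µV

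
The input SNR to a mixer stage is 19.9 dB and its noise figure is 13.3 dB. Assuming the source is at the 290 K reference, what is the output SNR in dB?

6.6 dB

By definition F = SNR_in/SNR_out, so in dB: SNR_out = SNR_in − NF
SNR_out = 19.9 − 13.3 = 6.6 dB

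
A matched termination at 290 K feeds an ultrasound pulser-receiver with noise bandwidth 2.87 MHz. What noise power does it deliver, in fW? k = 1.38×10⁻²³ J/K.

P_n = kTB = 1.38×10⁻²³ × 290 × 2.87×10⁶ = 1.15×10⁻¹⁴ W = 11.5 fW

11.5 fW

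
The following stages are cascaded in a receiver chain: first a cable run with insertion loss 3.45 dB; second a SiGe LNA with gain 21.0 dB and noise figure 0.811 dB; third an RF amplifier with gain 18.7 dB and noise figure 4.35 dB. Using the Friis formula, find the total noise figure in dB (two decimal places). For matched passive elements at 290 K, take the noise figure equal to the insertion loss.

4.31 dB

Convert to linear (a loss of L dB is a gain of −L dB): F_i = 10^(NF_i/10), G_i = 10^(G_i,dB/10)
  Stage 1: F_1 = 10^(3.45/10) = 2.213, G_1 = 10^(−3.45/10) = 0.4519
  Stage 2: F_2 = 10^(0.811/10) = 1.205, G_2 = 10^(21.0/10) = 125.9
  Stage 3: F_3 = 10^(4.35/10) = 2.723, G_3 = 10^(18.7/10) = 74.13
Friis cascade:
  F = 2.213 + (1.205 − 1)/0.4519 + (2.723 − 1)/56.89 = 2.698
NF = 10 log₁₀(2.698) = 4.31 dB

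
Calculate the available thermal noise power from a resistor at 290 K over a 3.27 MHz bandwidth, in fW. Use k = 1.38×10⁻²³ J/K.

13.1 fW

P_n = kTB = 1.38×10⁻²³ × 290 × 3.27×10⁶ = 1.31×10⁻¹⁴ W = 13.1 fW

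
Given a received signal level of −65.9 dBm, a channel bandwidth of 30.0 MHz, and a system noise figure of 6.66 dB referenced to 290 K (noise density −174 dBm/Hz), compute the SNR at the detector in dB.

Noise floor: N = −174 + 10 log₁₀(B) + NF
10 log₁₀(3.00×10⁷) = 74.77 dB
N = −174 + 74.77 + 6.66 = −92.57 dBm
SNR = P_sig − N = −65.9 − (−92.57) = 26.67 dB → 26.7 dB

26.7 dB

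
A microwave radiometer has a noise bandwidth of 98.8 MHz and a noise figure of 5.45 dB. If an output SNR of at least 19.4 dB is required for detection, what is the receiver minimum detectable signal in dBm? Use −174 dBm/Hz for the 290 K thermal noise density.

Sensitivity = −174 + 10 log₁₀(B) + NF + SNR_min
= −174 + 79.95 + 5.45 + 19.4
= −69.20 dBm → −69.2 dBm

−69.2 dBm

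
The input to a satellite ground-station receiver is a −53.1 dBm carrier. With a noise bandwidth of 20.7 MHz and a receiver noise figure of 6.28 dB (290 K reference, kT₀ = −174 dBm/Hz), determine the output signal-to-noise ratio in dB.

41.5 dB

Noise floor: N = −174 + 10 log₁₀(B) + NF
10 log₁₀(2.07×10⁷) = 73.16 dB
N = −174 + 73.16 + 6.28 = −94.56 dBm
SNR = P_sig − N = −53.1 − (−94.56) = 41.46 dB → 41.5 dB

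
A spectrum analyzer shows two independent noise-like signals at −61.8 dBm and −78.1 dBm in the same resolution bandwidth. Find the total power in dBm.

−61.7 dBm

Convert to linear, add, convert back:
P₁ = 6.61×10⁻¹⁰ W, P₂ = 1.55×10⁻¹¹ W
P_tot = 6.76×10⁻¹⁰ W → 10 log₁₀(P_tot / 10⁻³) = −61.7 dBm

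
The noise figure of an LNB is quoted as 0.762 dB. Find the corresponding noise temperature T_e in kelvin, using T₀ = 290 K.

55.6 K

F = 10^(0.762/10) = 1.19179
T_e = (F − 1)·T₀ = (1.19179 − 1) × 290 = 55.6 K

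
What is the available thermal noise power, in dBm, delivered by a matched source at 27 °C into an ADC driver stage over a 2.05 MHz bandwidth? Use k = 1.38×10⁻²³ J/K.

T = 27 °C + 273.15 = 300.15 K
P_n = kTB = 1.38×10⁻²³ × 300.15 × 2.05×10⁶ = 8.49×10⁻¹⁵ W
In dBm: 10 log₁₀(8.49×10⁻¹⁵ / 10⁻³) = −110.7 dBm

−110.7 dBm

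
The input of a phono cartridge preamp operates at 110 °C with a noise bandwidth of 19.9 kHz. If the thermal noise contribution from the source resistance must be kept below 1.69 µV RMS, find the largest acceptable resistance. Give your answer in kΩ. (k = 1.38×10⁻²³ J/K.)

T = 110 °C + 273.15 = 383.15 K
Johnson–Nyquist: V_n = √(4kTRB) ⇒ R = V_n² / (4kTB)
4kTB = 4 × 1.38×10⁻²³ × 383.15 × 1.99×10⁴ = 4.21×10⁻¹⁶
R = (1.69×10⁻⁶)² / 4.21×10⁻¹⁶ = 6.79×10³ Ω = 6.79 kΩ

6.79 kΩ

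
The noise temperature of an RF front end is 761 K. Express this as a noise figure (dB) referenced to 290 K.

5.59 dB

F = 1 + T_e/T₀ = 1 + 761/290 = 3.62414
NF = 10 log₁₀(3.62414) = 5.59 dB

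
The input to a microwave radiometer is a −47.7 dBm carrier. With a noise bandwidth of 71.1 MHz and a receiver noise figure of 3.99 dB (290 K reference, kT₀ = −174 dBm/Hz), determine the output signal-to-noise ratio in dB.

43.8 dB

Noise floor: N = −174 + 10 log₁₀(B) + NF
10 log₁₀(7.11×10⁷) = 78.52 dB
N = −174 + 78.52 + 3.99 = −91.49 dBm
SNR = P_sig − N = −47.7 − (−91.49) = 43.79 dB → 43.8 dB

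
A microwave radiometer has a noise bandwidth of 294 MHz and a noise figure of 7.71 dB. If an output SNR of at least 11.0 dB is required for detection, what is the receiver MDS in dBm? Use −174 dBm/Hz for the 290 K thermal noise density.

−70.6 dBm

Sensitivity = −174 + 10 log₁₀(B) + NF + SNR_min
= −174 + 84.68 + 7.71 + 11.0
= −70.61 dBm → −70.6 dBm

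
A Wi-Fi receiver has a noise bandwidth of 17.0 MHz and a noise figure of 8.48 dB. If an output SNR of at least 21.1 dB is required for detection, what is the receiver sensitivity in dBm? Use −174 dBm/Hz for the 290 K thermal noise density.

Sensitivity = −174 + 10 log₁₀(B) + NF + SNR_min
= −174 + 72.3 + 8.48 + 21.1
= −72.12 dBm → −72.1 dBm

−72.1 dBm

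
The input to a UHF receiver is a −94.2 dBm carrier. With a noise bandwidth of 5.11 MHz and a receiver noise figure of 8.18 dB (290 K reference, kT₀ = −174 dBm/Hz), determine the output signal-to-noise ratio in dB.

4.5 dB

Noise floor: N = −174 + 10 log₁₀(B) + NF
10 log₁₀(5.11×10⁶) = 67.08 dB
N = −174 + 67.08 + 8.18 = −98.74 dBm
SNR = P_sig − N = −94.2 − (−98.74) = 4.54 dB → 4.5 dB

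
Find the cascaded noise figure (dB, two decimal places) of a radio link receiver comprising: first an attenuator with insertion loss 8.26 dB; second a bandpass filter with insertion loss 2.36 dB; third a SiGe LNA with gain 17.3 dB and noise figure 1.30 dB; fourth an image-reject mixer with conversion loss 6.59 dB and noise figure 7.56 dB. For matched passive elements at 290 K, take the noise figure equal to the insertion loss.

12.19 dB

Convert to linear (a loss of L dB is a gain of −L dB): F_i = 10^(NF_i/10), G_i = 10^(G_i,dB/10)
  Stage 1: F_1 = 10^(8.26/10) = 6.699, G_1 = 10^(−8.26/10) = 0.1493
  Stage 2: F_2 = 10^(2.36/10) = 1.722, G_2 = 10^(−2.36/10) = 0.5808
  Stage 3: F_3 = 10^(1.30/10) = 1.349, G_3 = 10^(17.3/10) = 53.70
  Stage 4: F_4 = 10^(7.56/10) = 5.702, G_4 = 10^(−6.59/10) = 0.2193
Friis cascade:
  F = 6.699 + (1.722 − 1)/0.1493 + (1.349 − 1)/0.08670 + (5.702 − 1)/4.656 = 16.57
NF = 10 log₁₀(16.57) = 12.19 dB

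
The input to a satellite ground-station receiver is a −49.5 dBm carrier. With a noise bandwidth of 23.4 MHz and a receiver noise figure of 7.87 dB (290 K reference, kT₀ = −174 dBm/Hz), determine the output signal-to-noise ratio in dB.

42.9 dB

Noise floor: N = −174 + 10 log₁₀(B) + NF
10 log₁₀(2.34×10⁷) = 73.69 dB
N = −174 + 73.69 + 7.87 = −92.44 dBm
SNR = P_sig − N = −49.5 − (−92.44) = 42.94 dB → 42.9 dB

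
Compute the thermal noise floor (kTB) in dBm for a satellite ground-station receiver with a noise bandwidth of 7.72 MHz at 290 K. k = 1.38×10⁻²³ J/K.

−105.1 dBm

P_n = kTB = 1.38×10⁻²³ × 290 × 7.72×10⁶ = 3.09×10⁻¹⁴ W
In dBm: 10 log₁₀(3.09×10⁻¹⁴ / 10⁻³) = −105.1 dBm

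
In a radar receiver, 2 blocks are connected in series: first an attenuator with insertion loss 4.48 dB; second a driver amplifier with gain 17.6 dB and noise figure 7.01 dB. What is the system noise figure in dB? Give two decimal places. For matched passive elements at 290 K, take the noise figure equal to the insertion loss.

Convert to linear (a loss of L dB is a gain of −L dB): F_i = 10^(NF_i/10), G_i = 10^(G_i,dB/10)
  Stage 1: F_1 = 10^(4.48/10) = 2.805, G_1 = 10^(−4.48/10) = 0.3565
  Stage 2: F_2 = 10^(7.01/10) = 5.023, G_2 = 10^(17.6/10) = 57.54
Friis cascade:
  F = 2.805 + (5.023 − 1)/0.3565 = 14.09
NF = 10 log₁₀(14.09) = 11.49 dB

11.49 dB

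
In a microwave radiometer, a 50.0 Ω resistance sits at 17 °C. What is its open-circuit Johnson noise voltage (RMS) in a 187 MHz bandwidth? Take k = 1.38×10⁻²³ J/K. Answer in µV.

12.2 µV

T = 17 °C + 273.15 = 290.15 K
V_n = √(4kTRB)
4kTRB = 4 × 1.38×10⁻²³ × 290.15 × 5.00×10¹ × 1.87×10⁸ = 1.50×10⁻¹⁰ V²
V_n = √(1.50×10⁻¹⁰) = 1.22×10⁻⁵ V = 12.2 µV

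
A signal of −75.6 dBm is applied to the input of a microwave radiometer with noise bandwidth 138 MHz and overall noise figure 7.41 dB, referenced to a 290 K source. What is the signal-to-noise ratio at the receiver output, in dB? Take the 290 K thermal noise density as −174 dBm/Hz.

9.6 dB

Noise floor: N = −174 + 10 log₁₀(B) + NF
10 log₁₀(1.38×10⁸) = 81.4 dB
N = −174 + 81.4 + 7.41 = −85.19 dBm
SNR = P_sig − N = −75.6 − (−85.19) = 9.59 dB → 9.6 dB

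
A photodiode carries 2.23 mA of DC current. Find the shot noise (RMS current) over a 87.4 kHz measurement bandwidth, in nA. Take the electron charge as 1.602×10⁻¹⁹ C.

7.90 nA

I_n = √(2qI·B)
2qI·B = 2 × 1.602×10⁻¹⁹ × 2.23×10⁻³ × 8.74×10⁴ = 6.24×10⁻¹⁷ A²
I_n = √(6.24×10⁻¹⁷) = 7.90×10⁻⁹ A = 7.90 nA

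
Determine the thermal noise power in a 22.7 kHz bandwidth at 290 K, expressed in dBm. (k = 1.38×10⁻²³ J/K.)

P_n = kTB = 1.38×10⁻²³ × 290 × 2.27×10⁴ = 9.08×10⁻¹⁷ W
In dBm: 10 log₁₀(9.08×10⁻¹⁷ / 10⁻³) = −130.4 dBm

−130.4 dBm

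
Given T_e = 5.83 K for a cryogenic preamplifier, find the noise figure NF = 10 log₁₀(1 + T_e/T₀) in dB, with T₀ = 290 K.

F = 1 + T_e/T₀ = 1 + 5.83/290 = 1.0201
NF = 10 log₁₀(1.0201) = 0.086 dB

0.086 dB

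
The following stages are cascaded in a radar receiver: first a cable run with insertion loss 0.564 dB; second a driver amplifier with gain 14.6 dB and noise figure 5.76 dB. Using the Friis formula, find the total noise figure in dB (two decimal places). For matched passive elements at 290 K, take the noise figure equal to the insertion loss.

6.32 dB

Convert to linear (a loss of L dB is a gain of −L dB): F_i = 10^(NF_i/10), G_i = 10^(G_i,dB/10)
  Stage 1: F_1 = 10^(0.564/10) = 1.139, G_1 = 10^(−0.564/10) = 0.8782
  Stage 2: F_2 = 10^(5.76/10) = 3.767, G_2 = 10^(14.6/10) = 28.84
Friis cascade:
  F = 1.139 + (3.767 − 1)/0.8782 = 4.289
NF = 10 log₁₀(4.289) = 6.32 dB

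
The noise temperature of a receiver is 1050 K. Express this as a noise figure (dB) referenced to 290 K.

6.65 dB

F = 1 + T_e/T₀ = 1 + 1050/290 = 4.62069
NF = 10 log₁₀(4.62069) = 6.65 dB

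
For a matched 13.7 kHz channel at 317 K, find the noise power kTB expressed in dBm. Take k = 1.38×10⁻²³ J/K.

−132.2 dBm

P_n = kTB = 1.38×10⁻²³ × 317 × 1.37×10⁴ = 5.99×10⁻¹⁷ W
In dBm: 10 log₁₀(5.99×10⁻¹⁷ / 10⁻³) = −132.2 dBm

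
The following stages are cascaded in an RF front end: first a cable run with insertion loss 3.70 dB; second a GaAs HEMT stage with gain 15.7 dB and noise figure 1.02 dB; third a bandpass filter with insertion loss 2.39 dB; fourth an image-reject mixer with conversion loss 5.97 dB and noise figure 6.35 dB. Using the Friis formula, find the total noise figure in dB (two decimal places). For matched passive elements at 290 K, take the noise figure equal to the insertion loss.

5.28 dB

Convert to linear (a loss of L dB is a gain of −L dB): F_i = 10^(NF_i/10), G_i = 10^(G_i,dB/10)
  Stage 1: F_1 = 10^(3.70/10) = 2.344, G_1 = 10^(−3.70/10) = 0.4266
  Stage 2: F_2 = 10^(1.02/10) = 1.265, G_2 = 10^(15.7/10) = 37.15
  Stage 3: F_3 = 10^(2.39/10) = 1.734, G_3 = 10^(−2.39/10) = 0.5768
  Stage 4: F_4 = 10^(6.35/10) = 4.315, G_4 = 10^(−5.97/10) = 0.2529
Friis cascade:
  F = 2.344 + (1.265 − 1)/0.4266 + (1.734 − 1)/15.85 + (4.315 − 1)/9.141 = 3.374
NF = 10 log₁₀(3.374) = 5.28 dB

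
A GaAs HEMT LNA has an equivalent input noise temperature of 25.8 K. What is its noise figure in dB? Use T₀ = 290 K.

0.370 dB

F = 1 + T_e/T₀ = 1 + 25.8/290 = 1.08897
NF = 10 log₁₀(1.08897) = 0.370 dB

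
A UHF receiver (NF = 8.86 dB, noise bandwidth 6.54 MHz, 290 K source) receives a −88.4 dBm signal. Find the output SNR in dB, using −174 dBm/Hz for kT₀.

8.6 dB

Noise floor: N = −174 + 10 log₁₀(B) + NF
10 log₁₀(6.54×10⁶) = 68.16 dB
N = −174 + 68.16 + 8.86 = −96.98 dBm
SNR = P_sig − N = −88.4 − (−96.98) = 8.58 dB → 8.6 dB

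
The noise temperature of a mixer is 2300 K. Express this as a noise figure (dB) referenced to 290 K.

9.51 dB

F = 1 + T_e/T₀ = 1 + 2300/290 = 8.93103
NF = 10 log₁₀(8.93103) = 9.51 dB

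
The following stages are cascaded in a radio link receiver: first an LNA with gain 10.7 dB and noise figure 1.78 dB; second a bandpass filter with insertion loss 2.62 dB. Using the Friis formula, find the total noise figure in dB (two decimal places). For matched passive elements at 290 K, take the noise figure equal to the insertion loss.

Convert to linear (a loss of L dB is a gain of −L dB): F_i = 10^(NF_i/10), G_i = 10^(G_i,dB/10)
  Stage 1: F_1 = 10^(1.78/10) = 1.507, G_1 = 10^(10.7/10) = 11.75
  Stage 2: F_2 = 10^(2.62/10) = 1.828, G_2 = 10^(−2.62/10) = 0.5470
Friis cascade:
  F = 1.507 + (1.828 − 1)/11.75 = 1.577
NF = 10 log₁₀(1.577) = 1.98 dB

1.98 dB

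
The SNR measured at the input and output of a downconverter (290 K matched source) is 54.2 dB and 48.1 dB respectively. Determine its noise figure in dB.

NF (dB) = SNR_in(dB) − SNR_out(dB) when the source is at T₀
NF = 54.2 − 48.1 = 6.1 dB

6.1 dB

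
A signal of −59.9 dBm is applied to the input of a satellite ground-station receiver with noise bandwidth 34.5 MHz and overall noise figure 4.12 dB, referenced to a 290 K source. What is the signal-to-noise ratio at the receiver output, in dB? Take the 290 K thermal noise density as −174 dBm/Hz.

34.6 dB

Noise floor: N = −174 + 10 log₁₀(B) + NF
10 log₁₀(3.45×10⁷) = 75.38 dB
N = −174 + 75.38 + 4.12 = −94.50 dBm
SNR = P_sig − N = −59.9 − (−94.50) = 34.60 dB → 34.6 dB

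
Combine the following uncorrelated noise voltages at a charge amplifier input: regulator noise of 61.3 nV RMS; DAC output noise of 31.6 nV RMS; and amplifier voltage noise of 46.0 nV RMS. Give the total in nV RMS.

82.9 nV

Uncorrelated sources add in power (mean-square): V_tot = √(ΣV_i²)
V_tot = √[(6.13×10⁻⁸)² + (3.16×10⁻⁸)² + (4.60×10⁻⁸)²] = 8.29×10⁻⁸ V = 82.9 nV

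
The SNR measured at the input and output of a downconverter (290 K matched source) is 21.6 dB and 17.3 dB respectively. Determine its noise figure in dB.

NF (dB) = SNR_in(dB) − SNR_out(dB) when the source is at T₀
NF = 21.6 − 17.3 = 4.3 dB

4.3 dB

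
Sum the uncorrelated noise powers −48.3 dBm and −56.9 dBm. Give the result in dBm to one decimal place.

Convert to linear, add, convert back:
P₁ = 1.48×10⁻⁸ W, P₂ = 2.04×10⁻⁹ W
P_tot = 1.68×10⁻⁸ W → 10 log₁₀(P_tot / 10⁻³) = −47.7 dBm

−47.7 dBm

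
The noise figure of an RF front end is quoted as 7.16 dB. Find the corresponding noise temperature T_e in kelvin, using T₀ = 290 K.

F = 10^(7.16/10) = 5.19996
T_e = (F − 1)·T₀ = (5.19996 − 1) × 290 = 1218 K

1218 K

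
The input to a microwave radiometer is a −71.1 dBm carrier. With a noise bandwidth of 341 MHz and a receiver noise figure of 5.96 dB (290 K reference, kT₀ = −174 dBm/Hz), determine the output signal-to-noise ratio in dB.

11.6 dB

Noise floor: N = −174 + 10 log₁₀(B) + NF
10 log₁₀(3.41×10⁸) = 85.33 dB
N = −174 + 85.33 + 5.96 = −82.71 dBm
SNR = P_sig − N = −71.1 − (−82.71) = 11.61 dB → 11.6 dB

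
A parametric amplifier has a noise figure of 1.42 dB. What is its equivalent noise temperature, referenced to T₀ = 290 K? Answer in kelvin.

F = 10^(1.42/10) = 1.38676
T_e = (F − 1)·T₀ = (1.38676 − 1) × 290 = 112 K

112 K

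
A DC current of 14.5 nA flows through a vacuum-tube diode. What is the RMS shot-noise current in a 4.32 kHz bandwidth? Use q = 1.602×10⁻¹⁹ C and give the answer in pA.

4.48 pA

I_n = √(2qI·B)
2qI·B = 2 × 1.602×10⁻¹⁹ × 1.45×10⁻⁸ × 4.32×10³ = 2.01×10⁻²³ A²
I_n = √(2.01×10⁻²³) = 4.48×10⁻¹² A = 4.48 pA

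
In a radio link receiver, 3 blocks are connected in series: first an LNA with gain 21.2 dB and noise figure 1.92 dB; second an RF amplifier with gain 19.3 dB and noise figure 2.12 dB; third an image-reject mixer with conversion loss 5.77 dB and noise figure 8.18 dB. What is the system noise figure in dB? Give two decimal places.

1.93 dB

Convert to linear (a loss of L dB is a gain of −L dB): F_i = 10^(NF_i/10), G_i = 10^(G_i,dB/10)
  Stage 1: F_1 = 10^(1.92/10) = 1.556, G_1 = 10^(21.2/10) = 131.8
  Stage 2: F_2 = 10^(2.12/10) = 1.629, G_2 = 10^(19.3/10) = 85.11
  Stage 3: F_3 = 10^(8.18/10) = 6.577, G_3 = 10^(−5.77/10) = 0.2649
Friis cascade:
  F = 1.556 + (1.629 − 1)/131.8 + (6.577 − 1)/1.122×10⁴ = 1.561
NF = 10 log₁₀(1.561) = 1.93 dB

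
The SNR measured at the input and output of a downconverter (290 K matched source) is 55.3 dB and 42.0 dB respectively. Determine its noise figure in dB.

NF (dB) = SNR_in(dB) − SNR_out(dB) when the source is at T₀
NF = 55.3 − 42.0 = 13.3 dB

13.3 dB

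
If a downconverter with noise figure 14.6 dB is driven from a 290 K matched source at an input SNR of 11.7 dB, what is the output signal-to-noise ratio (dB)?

By definition F = SNR_in/SNR_out, so in dB: SNR_out = SNR_in − NF
SNR_out = 11.7 − 14.6 = −2.9 dB

−2.9 dB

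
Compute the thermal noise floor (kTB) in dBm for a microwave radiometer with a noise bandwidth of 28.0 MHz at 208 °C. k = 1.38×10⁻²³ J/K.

T = 208 °C + 273.15 = 481.15 K
P_n = kTB = 1.38×10⁻²³ × 481.15 × 2.80×10⁷ = 1.86×10⁻¹³ W
In dBm: 10 log₁₀(1.86×10⁻¹³ / 10⁻³) = −97.3 dBm

−97.3 dBm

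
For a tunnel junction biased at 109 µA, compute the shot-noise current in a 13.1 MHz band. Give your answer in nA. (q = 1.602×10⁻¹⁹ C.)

I_n = √(2qI·B)
2qI·B = 2 × 1.602×10⁻¹⁹ × 1.09×10⁻⁴ × 1.31×10⁷ = 4.57×10⁻¹⁶ A²
I_n = √(4.57×10⁻¹⁶) = 2.14×10⁻⁸ A = 21.4 nA

21.4 nA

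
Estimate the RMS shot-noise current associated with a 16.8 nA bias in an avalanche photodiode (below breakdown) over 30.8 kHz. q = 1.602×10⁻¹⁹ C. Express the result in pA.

I_n = √(2qI·B)
2qI·B = 2 × 1.602×10⁻¹⁹ × 1.68×10⁻⁸ × 3.08×10⁴ = 1.66×10⁻²² A²
I_n = √(1.66×10⁻²²) = 1.29×10⁻¹¹ A = 12.9 pA

12.9 pA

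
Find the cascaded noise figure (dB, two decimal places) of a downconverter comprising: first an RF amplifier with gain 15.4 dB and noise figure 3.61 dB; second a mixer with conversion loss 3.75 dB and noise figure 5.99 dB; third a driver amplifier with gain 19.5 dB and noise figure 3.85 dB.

Convert to linear (a loss of L dB is a gain of −L dB): F_i = 10^(NF_i/10), G_i = 10^(G_i,dB/10)
  Stage 1: F_1 = 10^(3.61/10) = 2.296, G_1 = 10^(15.4/10) = 34.67
  Stage 2: F_2 = 10^(5.99/10) = 3.972, G_2 = 10^(−3.75/10) = 0.4217
  Stage 3: F_3 = 10^(3.85/10) = 2.427, G_3 = 10^(19.5/10) = 89.13
Friis cascade:
  F = 2.296 + (3.972 − 1)/34.67 + (2.427 − 1)/14.62 = 2.479
NF = 10 log₁₀(2.479) = 3.94 dB

3.94 dB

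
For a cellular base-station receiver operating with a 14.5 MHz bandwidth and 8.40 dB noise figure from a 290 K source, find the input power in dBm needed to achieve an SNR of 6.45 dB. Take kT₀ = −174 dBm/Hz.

−87.5 dBm

Sensitivity = −174 + 10 log₁₀(B) + NF + SNR_min
= −174 + 71.61 + 8.40 + 6.45
= −87.54 dBm → −87.5 dBm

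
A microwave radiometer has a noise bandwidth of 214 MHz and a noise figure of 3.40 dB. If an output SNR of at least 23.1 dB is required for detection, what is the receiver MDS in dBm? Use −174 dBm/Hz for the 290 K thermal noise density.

−64.2 dBm

Sensitivity = −174 + 10 log₁₀(B) + NF + SNR_min
= −174 + 83.3 + 3.40 + 23.1
= −64.20 dBm → −64.2 dBm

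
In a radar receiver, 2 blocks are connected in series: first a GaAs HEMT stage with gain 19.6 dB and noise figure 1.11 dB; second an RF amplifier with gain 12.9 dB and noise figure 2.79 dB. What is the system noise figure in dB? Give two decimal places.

Convert to linear (a loss of L dB is a gain of −L dB): F_i = 10^(NF_i/10), G_i = 10^(G_i,dB/10)
  Stage 1: F_1 = 10^(1.11/10) = 1.291, G_1 = 10^(19.6/10) = 91.20
  Stage 2: F_2 = 10^(2.79/10) = 1.901, G_2 = 10^(12.9/10) = 19.50
Friis cascade:
  F = 1.291 + (1.901 − 1)/91.20 = 1.301
NF = 10 log₁₀(1.301) = 1.14 dB

1.14 dB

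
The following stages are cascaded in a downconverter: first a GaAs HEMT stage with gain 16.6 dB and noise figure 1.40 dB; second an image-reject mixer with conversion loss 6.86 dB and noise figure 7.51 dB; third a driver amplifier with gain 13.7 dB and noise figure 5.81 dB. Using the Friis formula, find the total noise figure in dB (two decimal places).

Convert to linear (a loss of L dB is a gain of −L dB): F_i = 10^(NF_i/10), G_i = 10^(G_i,dB/10)
  Stage 1: F_1 = 10^(1.40/10) = 1.380, G_1 = 10^(16.6/10) = 45.71
  Stage 2: F_2 = 10^(7.51/10) = 5.636, G_2 = 10^(−6.86/10) = 0.2061
  Stage 3: F_3 = 10^(5.81/10) = 3.811, G_3 = 10^(13.7/10) = 23.44
Friis cascade:
  F = 1.380 + (5.636 − 1)/45.71 + (3.811 − 1)/9.419 = 1.780
NF = 10 log₁₀(1.780) = 2.50 dB

2.50 dB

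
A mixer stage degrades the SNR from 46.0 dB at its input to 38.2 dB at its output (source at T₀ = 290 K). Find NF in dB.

NF (dB) = SNR_in(dB) − SNR_out(dB) when the source is at T₀
NF = 46.0 − 38.2 = 7.8 dB

7.8 dB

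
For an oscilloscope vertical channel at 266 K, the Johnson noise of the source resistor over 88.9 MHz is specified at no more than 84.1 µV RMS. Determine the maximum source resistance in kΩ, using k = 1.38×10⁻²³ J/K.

Johnson–Nyquist: V_n = √(4kTRB) ⇒ R = V_n² / (4kTB)
4kTB = 4 × 1.38×10⁻²³ × 266 × 8.89×10⁷ = 1.31×10⁻¹²
R = (8.41×10⁻⁵)² / 1.31×10⁻¹² = 5.42×10³ Ω = 5.42 kΩ

5.42 kΩ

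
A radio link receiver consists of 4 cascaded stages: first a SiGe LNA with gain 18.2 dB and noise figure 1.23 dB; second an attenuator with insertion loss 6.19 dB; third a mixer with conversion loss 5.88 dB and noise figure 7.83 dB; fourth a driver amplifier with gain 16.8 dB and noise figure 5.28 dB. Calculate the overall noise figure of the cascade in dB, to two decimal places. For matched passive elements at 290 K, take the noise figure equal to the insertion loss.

Convert to linear (a loss of L dB is a gain of −L dB): F_i = 10^(NF_i/10), G_i = 10^(G_i,dB/10)
  Stage 1: F_1 = 10^(1.23/10) = 1.327, G_1 = 10^(18.2/10) = 66.07
  Stage 2: F_2 = 10^(6.19/10) = 4.159, G_2 = 10^(−6.19/10) = 0.2404
  Stage 3: F_3 = 10^(7.83/10) = 6.067, G_3 = 10^(−5.88/10) = 0.2582
  Stage 4: F_4 = 10^(5.28/10) = 3.373, G_4 = 10^(16.8/10) = 47.86
Friis cascade:
  F = 1.327 + (4.159 − 1)/66.07 + (6.067 − 1)/15.89 + (3.373 − 1)/4.102 = 2.273
NF = 10 log₁₀(2.273) = 3.57 dB

3.57 dB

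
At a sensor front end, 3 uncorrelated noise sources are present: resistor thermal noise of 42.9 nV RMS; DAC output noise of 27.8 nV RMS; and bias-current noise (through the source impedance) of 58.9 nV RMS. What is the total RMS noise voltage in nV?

78.0 nV

Uncorrelated sources add in power (mean-square): V_tot = √(ΣV_i²)
V_tot = √[(4.29×10⁻⁸)² + (2.78×10⁻⁸)² + (5.89×10⁻⁸)²] = 7.80×10⁻⁸ V = 78.0 nV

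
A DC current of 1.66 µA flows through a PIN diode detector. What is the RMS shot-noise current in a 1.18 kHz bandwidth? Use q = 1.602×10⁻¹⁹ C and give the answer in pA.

I_n = √(2qI·B)
2qI·B = 2 × 1.602×10⁻¹⁹ × 1.66×10⁻⁶ × 1.18×10³ = 6.28×10⁻²² A²
I_n = √(6.28×10⁻²²) = 2.51×10⁻¹¹ A = 25.1 pA

25.1 pA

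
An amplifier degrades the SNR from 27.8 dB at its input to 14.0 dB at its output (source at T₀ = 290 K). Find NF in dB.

NF (dB) = SNR_in(dB) − SNR_out(dB) when the source is at T₀
NF = 27.8 − 14.0 = 13.8 dB

13.8 dB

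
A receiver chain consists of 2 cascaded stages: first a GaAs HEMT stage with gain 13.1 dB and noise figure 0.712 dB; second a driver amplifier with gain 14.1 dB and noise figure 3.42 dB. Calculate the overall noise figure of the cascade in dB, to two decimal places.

0.92 dB

Convert to linear (a loss of L dB is a gain of −L dB): F_i = 10^(NF_i/10), G_i = 10^(G_i,dB/10)
  Stage 1: F_1 = 10^(0.712/10) = 1.178, G_1 = 10^(13.1/10) = 20.42
  Stage 2: F_2 = 10^(3.42/10) = 2.198, G_2 = 10^(14.1/10) = 25.70
Friis cascade:
  F = 1.178 + (2.198 − 1)/20.42 = 1.237
NF = 10 log₁₀(1.237) = 0.92 dB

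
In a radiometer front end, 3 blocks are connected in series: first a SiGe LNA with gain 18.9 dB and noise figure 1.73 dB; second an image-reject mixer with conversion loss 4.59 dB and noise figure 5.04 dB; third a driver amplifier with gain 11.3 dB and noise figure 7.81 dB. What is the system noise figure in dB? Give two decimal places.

Convert to linear (a loss of L dB is a gain of −L dB): F_i = 10^(NF_i/10), G_i = 10^(G_i,dB/10)
  Stage 1: F_1 = 10^(1.73/10) = 1.489, G_1 = 10^(18.9/10) = 77.62
  Stage 2: F_2 = 10^(5.04/10) = 3.192, G_2 = 10^(−4.59/10) = 0.3475
  Stage 3: F_3 = 10^(7.81/10) = 6.039, G_3 = 10^(11.3/10) = 13.49
Friis cascade:
  F = 1.489 + (3.192 − 1)/77.62 + (6.039 − 1)/26.98 = 1.704
NF = 10 log₁₀(1.704) = 2.32 dB

2.32 dB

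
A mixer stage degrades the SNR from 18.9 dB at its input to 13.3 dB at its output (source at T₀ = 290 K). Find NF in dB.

5.6 dB

NF (dB) = SNR_in(dB) − SNR_out(dB) when the source is at T₀
NF = 18.9 − 13.3 = 5.6 dB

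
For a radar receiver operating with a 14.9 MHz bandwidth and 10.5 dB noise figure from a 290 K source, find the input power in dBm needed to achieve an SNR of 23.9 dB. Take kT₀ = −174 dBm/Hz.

Sensitivity = −174 + 10 log₁₀(B) + NF + SNR_min
= −174 + 71.73 + 10.5 + 23.9
= −67.87 dBm → −67.9 dBm

−67.9 dBm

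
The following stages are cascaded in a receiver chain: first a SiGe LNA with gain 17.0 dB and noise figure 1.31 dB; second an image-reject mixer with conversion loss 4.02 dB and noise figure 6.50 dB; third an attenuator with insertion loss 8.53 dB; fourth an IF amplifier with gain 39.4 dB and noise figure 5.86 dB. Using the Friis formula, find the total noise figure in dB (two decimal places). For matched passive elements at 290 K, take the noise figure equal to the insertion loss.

4.40 dB

Convert to linear (a loss of L dB is a gain of −L dB): F_i = 10^(NF_i/10), G_i = 10^(G_i,dB/10)
  Stage 1: F_1 = 10^(1.31/10) = 1.352, G_1 = 10^(17.0/10) = 50.12
  Stage 2: F_2 = 10^(6.50/10) = 4.467, G_2 = 10^(−4.02/10) = 0.3963
  Stage 3: F_3 = 10^(8.53/10) = 7.129, G_3 = 10^(−8.53/10) = 0.1403
  Stage 4: F_4 = 10^(5.86/10) = 3.855, G_4 = 10^(39.4/10) = 8710
Friis cascade:
  F = 1.352 + (4.467 − 1)/50.12 + (7.129 − 1)/19.86 + (3.855 − 1)/2.786 = 2.754
NF = 10 log₁₀(2.754) = 4.40 dB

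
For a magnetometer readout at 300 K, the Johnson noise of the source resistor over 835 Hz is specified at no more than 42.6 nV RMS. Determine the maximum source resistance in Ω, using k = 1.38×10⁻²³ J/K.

131 Ω

Johnson–Nyquist: V_n = √(4kTRB) ⇒ R = V_n² / (4kTB)
4kTB = 4 × 1.38×10⁻²³ × 300 × 8.35×10² = 1.38×10⁻¹⁷
R = (4.26×10⁻⁸)² / 1.38×10⁻¹⁷ = 1.31×10² Ω = 131 Ω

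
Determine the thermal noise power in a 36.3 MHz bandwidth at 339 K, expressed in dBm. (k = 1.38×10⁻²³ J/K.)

P_n = kTB = 1.38×10⁻²³ × 339 × 3.63×10⁷ = 1.70×10⁻¹³ W
In dBm: 10 log₁₀(1.70×10⁻¹³ / 10⁻³) = −97.7 dBm

−97.7 dBm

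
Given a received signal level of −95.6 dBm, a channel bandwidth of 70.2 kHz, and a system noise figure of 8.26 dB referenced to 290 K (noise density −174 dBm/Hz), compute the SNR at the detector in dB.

21.7 dB

Noise floor: N = −174 + 10 log₁₀(B) + NF
10 log₁₀(7.02×10⁴) = 48.46 dB
N = −174 + 48.46 + 8.26 = −117.28 dBm
SNR = P_sig − N = −95.6 − (−117.28) = 21.68 dB → 21.7 dB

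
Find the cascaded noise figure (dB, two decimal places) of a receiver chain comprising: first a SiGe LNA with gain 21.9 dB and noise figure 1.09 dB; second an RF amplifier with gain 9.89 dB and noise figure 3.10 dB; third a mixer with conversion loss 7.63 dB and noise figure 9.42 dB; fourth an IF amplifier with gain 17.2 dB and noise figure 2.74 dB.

Convert to linear (a loss of L dB is a gain of −L dB): F_i = 10^(NF_i/10), G_i = 10^(G_i,dB/10)
  Stage 1: F_1 = 10^(1.09/10) = 1.285, G_1 = 10^(21.9/10) = 154.9
  Stage 2: F_2 = 10^(3.10/10) = 2.042, G_2 = 10^(9.89/10) = 9.750
  Stage 3: F_3 = 10^(9.42/10) = 8.750, G_3 = 10^(−7.63/10) = 0.1726
  Stage 4: F_4 = 10^(2.74/10) = 1.879, G_4 = 10^(17.2/10) = 52.48
Friis cascade:
  F = 1.285 + (2.042 − 1)/154.9 + (8.750 − 1)/1510 + (1.879 − 1)/260.6 = 1.301
NF = 10 log₁₀(1.301) = 1.14 dB

1.14 dB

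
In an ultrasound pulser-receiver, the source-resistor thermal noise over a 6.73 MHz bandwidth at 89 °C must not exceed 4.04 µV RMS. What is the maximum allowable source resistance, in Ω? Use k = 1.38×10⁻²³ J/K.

T = 89 °C + 273.15 = 362.15 K
Johnson–Nyquist: V_n = √(4kTRB) ⇒ R = V_n² / (4kTB)
4kTB = 4 × 1.38×10⁻²³ × 362.15 × 6.73×10⁶ = 1.35×10⁻¹³
R = (4.04×10⁻⁶)² / 1.35×10⁻¹³ = 1.21×10² Ω = 121 Ω

121 Ω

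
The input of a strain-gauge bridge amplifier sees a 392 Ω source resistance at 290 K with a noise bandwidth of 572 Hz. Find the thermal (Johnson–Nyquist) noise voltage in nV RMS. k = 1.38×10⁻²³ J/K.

59.9 nV

V_n = √(4kTRB)
4kTRB = 4 × 1.38×10⁻²³ × 290 × 3.92×10² × 5.72×10² = 3.59×10⁻¹⁵ V²
V_n = √(3.59×10⁻¹⁵) = 5.99×10⁻⁸ V = 59.9 nV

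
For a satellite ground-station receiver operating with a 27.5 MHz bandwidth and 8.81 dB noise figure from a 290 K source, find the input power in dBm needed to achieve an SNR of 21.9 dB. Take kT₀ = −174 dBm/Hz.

−68.9 dBm

Sensitivity = −174 + 10 log₁₀(B) + NF + SNR_min
= −174 + 74.39 + 8.81 + 21.9
= −68.90 dBm → −68.9 dBm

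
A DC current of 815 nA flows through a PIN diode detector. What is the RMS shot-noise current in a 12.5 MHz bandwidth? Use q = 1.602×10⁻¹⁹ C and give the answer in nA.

I_n = √(2qI·B)
2qI·B = 2 × 1.602×10⁻¹⁹ × 8.15×10⁻⁷ × 1.25×10⁷ = 3.26×10⁻¹⁸ A²
I_n = √(3.26×10⁻¹⁸) = 1.81×10⁻⁹ A = 1.81 nA

1.81 nA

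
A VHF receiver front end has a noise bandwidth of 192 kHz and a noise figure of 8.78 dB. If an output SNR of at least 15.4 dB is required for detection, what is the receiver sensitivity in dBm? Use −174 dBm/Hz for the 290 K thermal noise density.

Sensitivity = −174 + 10 log₁₀(B) + NF + SNR_min
= −174 + 52.83 + 8.78 + 15.4
= −96.99 dBm → −97.0 dBm

−97.0 dBm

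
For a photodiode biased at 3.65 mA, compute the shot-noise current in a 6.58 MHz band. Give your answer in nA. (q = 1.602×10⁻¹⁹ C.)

87.7 nA

I_n = √(2qI·B)
2qI·B = 2 × 1.602×10⁻¹⁹ × 3.65×10⁻³ × 6.58×10⁶ = 7.70×10⁻¹⁵ A²
I_n = √(7.70×10⁻¹⁵) = 8.77×10⁻⁸ A = 87.7 nA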